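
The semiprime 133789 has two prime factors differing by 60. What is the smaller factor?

337

Since p = q + 60, we have 133789 = q(q + 60), so q² + 60q − 133789 = 0.
Discriminant: 60² + 4·133789 = 3600 + 535156 = 538756; √538756 = 734.
q = (−60 + 734)/2 = 337, and p = q + 60 = 397.
Check: 337 · 397 = 133789.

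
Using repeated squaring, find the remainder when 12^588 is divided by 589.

39

12^1 ≡ 12 (mod 589)
12^2 ≡ 12^2 = 144 ≡ 144 (mod 589)
12^4 ≡ 144^2 = 20736 ≡ 121 (mod 589)
12^8 ≡ 121^2 = 14641 ≡ 505 (mod 589)
12^16 ≡ 505^2 = 255025 ≡ 577 (mod 589)
12^32 ≡ 577^2 = 332929 ≡ 144 (mod 589)
12^64 ≡ 144^2 = 20736 ≡ 121 (mod 589)
12^128 ≡ 121^2 = 14641 ≡ 505 (mod 589)
12^256 ≡ 505^2 = 255025 ≡ 577 (mod 589)
12^512 ≡ 577^2 = 332929 ≡ 144 (mod 589)
588 = 512 + 64 + 8 + 4 in binary powers of 2.
So 12^588 ≡ 144 · 121 · 505 · 121 ≡ 39 (mod 589).
Since 39 ≠ 1, base 12 is a Fermat witness: 589 is composite.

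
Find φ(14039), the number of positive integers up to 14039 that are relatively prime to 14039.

Factor: 14039 = 101 · 139.
φ(14039) = (101−1) · (139−1) = 100 · 138 = 13800.

13800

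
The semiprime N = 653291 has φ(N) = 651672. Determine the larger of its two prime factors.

863

φ(n) = (p−1)(q−1) = n − (p+q) + 1, so p + q = 653291 − 651672 + 1 = 1620.
p and q are the roots of t² − 1620t + 653291 = 0.
Discriminant: 1620² − 4·653291 = 2624400 − 2613164 = 11236; √11236 = 106.
q = (1620 − 106)/2 = 757, p = (1620 + 106)/2 = 863.
Check: 757 · 863 = 653291.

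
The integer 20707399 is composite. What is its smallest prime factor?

20707399 is odd.
Digit sum 37, not divisible by 3.
Ends in 9: not divisible by 5.
7: 20707399 = 7·2958199 + 6
11: 20707399 = 11·1882490 + 9
13: 20707399 = 13·1592876 + 11
17: 20707399 = 17·1218082 + 5
19: 20707399 = 19·1089863 + 2
23: 20707399 = 23·900321 + 16
29: 20707399 = 29·714048 + 7
31: 20707399 = 31·667980 + 19
37: 20707399 = 37·559659 + 16
41: 20707399 = 41·505058 + 21
43: 20707399 = 43·481567 + 18
47: 20707399 = 47·440582 + 45
53: 20707399 = 53·390705 + 34
59: 20707399 = 59·350972 + 51
61: 20707399 = 61·339465 + 34
67: 20707399 = 67·309065 + 44
71: 20707399 = 71·291653 + 36
73: 20707399 = 73·283663

73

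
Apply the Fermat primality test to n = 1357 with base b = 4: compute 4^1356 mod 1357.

685

4^1 ≡ 4 (mod 1357)
4^2 ≡ 4^2 = 16 ≡ 16 (mod 1357)
4^4 ≡ 16^2 = 256 ≡ 256 (mod 1357)
4^8 ≡ 256^2 = 65536 ≡ 400 (mod 1357)
4^16 ≡ 400^2 = 160000 ≡ 1231 (mod 1357)
4^32 ≡ 1231^2 = 1515361 ≡ 949 (mod 1357)
4^64 ≡ 949^2 = 900601 ≡ 910 (mod 1357)
4^128 ≡ 910^2 = 828100 ≡ 330 (mod 1357)
4^256 ≡ 330^2 = 108900 ≡ 340 (mod 1357)
4^512 ≡ 340^2 = 115600 ≡ 255 (mod 1357)
4^1024 ≡ 255^2 = 65025 ≡ 1246 (mod 1357)
1356 = 1024 + 256 + 64 + 8 + 4 in binary powers of 2.
So 4^1356 ≡ 1246 · 340 · 910 · 400 · 256 ≡ 685 (mod 1357).
Since 685 ≠ 1, base 4 is a Fermat witness: 1357 is composite.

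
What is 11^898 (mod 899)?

11^1 ≡ 11 (mod 899)
11^2 ≡ 11^2 = 121 ≡ 121 (mod 899)
11^4 ≡ 121^2 = 14641 ≡ 257 (mod 899)
11^8 ≡ 257^2 = 66049 ≡ 422 (mod 899)
11^16 ≡ 422^2 = 178084 ≡ 82 (mod 899)
11^32 ≡ 82^2 = 6724 ≡ 431 (mod 899)
11^64 ≡ 431^2 = 185761 ≡ 567 (mod 899)
11^128 ≡ 567^2 = 321489 ≡ 546 (mod 899)
11^256 ≡ 546^2 = 298116 ≡ 547 (mod 899)
11^512 ≡ 547^2 = 299209 ≡ 741 (mod 899)
898 = 512 + 256 + 128 + 2 in binary powers of 2.
So 11^898 ≡ 741 · 547 · 546 · 121 ≡ 382 (mod 899).
Since 382 ≠ 1, base 11 is a Fermat witness: 899 is composite.

382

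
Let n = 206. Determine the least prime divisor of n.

2

206 is even: 2 divides it.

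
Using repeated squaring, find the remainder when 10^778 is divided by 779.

10^1 ≡ 10 (mod 779)
10^2 ≡ 10^2 = 100 ≡ 100 (mod 779)
10^4 ≡ 100^2 = 10000 ≡ 652 (mod 779)
10^8 ≡ 652^2 = 425104 ≡ 549 (mod 779)
10^16 ≡ 549^2 = 301401 ≡ 707 (mod 779)
10^32 ≡ 707^2 = 499849 ≡ 510 (mod 779)
10^64 ≡ 510^2 = 260100 ≡ 693 (mod 779)
10^128 ≡ 693^2 = 480249 ≡ 385 (mod 779)
10^256 ≡ 385^2 = 148225 ≡ 215 (mod 779)
10^512 ≡ 215^2 = 46225 ≡ 264 (mod 779)
778 = 512 + 256 + 8 + 2 in binary powers of 2.
So 10^778 ≡ 264 · 215 · 549 · 100 ≡ 139 (mod 779).
Since 139 ≠ 1, base 10 is a Fermat witness: 779 is composite.

139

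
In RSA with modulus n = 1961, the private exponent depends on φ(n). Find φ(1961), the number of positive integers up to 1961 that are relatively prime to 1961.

1872

Factor: 1961 = 37 · 53.
φ(1961) = (37−1) · (53−1) = 36 · 52 = 1872.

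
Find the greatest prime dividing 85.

17

85 = 5 · 17
17 is prime.
So 85 = 5 · 17; the largest prime factor is 17.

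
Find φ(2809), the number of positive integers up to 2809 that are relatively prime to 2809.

Factor: 2809 = 53^2.
φ(2809) = 53^1·(53−1) = 2756.

2756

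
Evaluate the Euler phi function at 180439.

152736

Factor: 180439 = 7 · 149 · 173.
φ(180439) = (7−1) · (149−1) · (173−1) = 6 · 148 · 172 = 152736.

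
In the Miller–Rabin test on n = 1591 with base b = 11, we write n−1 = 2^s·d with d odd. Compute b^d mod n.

1591 − 1 = 1590 = 2^1 · 795, so d = 795.
11^1 ≡ 11 (mod 1591)
11^2 ≡ 11^2 = 121 ≡ 121 (mod 1591)
11^4 ≡ 121^2 = 14641 ≡ 322 (mod 1591)
11^8 ≡ 322^2 = 103684 ≡ 269 (mod 1591)
11^16 ≡ 269^2 = 72361 ≡ 766 (mod 1591)
11^32 ≡ 766^2 = 586756 ≡ 1268 (mod 1591)
11^64 ≡ 1268^2 = 1607824 ≡ 914 (mod 1591)
11^128 ≡ 914^2 = 835396 ≡ 121 (mod 1591)
11^256 ≡ 121^2 = 14641 ≡ 322 (mod 1591)
11^512 ≡ 322^2 = 103684 ≡ 269 (mod 1591)
795 = 512 + 256 + 16 + 8 + 2 + 1 in binary powers of 2.
So 11^795 ≡ 269 · 322 · 766 · 269 · 121 · 11 ≡ 924 (mod 1591).
Squaring chain: 924; never reaches −1, so base 11 is a Miller–Rabin witness that 1591 is composite.

924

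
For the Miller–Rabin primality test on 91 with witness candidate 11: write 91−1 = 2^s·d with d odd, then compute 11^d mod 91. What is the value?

91 − 1 = 90 = 2^1 · 45, so d = 45.
11^1 ≡ 11 (mod 91)
11^2 ≡ 11^2 = 121 ≡ 30 (mod 91)
11^4 ≡ 30^2 = 900 ≡ 81 (mod 91)
11^8 ≡ 81^2 = 6561 ≡ 9 (mod 91)
11^16 ≡ 9^2 = 81 ≡ 81 (mod 91)
11^32 ≡ 81^2 = 6561 ≡ 9 (mod 91)
45 = 32 + 8 + 4 + 1 in binary powers of 2.
So 11^45 ≡ 9 · 9 · 81 · 11 ≡ 8 (mod 91).
Squaring chain: 8; never reaches −1, so base 11 is a Miller–Rabin witness that 91 is composite.

8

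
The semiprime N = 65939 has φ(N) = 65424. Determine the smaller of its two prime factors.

φ(n) = (p−1)(q−1) = n − (p+q) + 1, so p + q = 65939 − 65424 + 1 = 516.
p and q are the roots of t² − 516t + 65939 = 0.
Discriminant: 516² − 4·65939 = 266256 − 263756 = 2500; √2500 = 50.
q = (516 − 50)/2 = 233, p = (516 + 50)/2 = 283.
Check: 233 · 283 = 65939.

233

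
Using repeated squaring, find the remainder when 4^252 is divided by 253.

4^1 ≡ 4 (mod 253)
4^2 ≡ 4^2 = 16 ≡ 16 (mod 253)
4^4 ≡ 16^2 = 256 ≡ 3 (mod 253)
4^8 ≡ 3^2 = 9 ≡ 9 (mod 253)
4^16 ≡ 9^2 = 81 ≡ 81 (mod 253)
4^32 ≡ 81^2 = 6561 ≡ 236 (mod 253)
4^64 ≡ 236^2 = 55696 ≡ 36 (mod 253)
4^128 ≡ 36^2 = 1296 ≡ 31 (mod 253)
252 = 128 + 64 + 32 + 16 + 8 + 4 in binary powers of 2.
So 4^252 ≡ 31 · 36 · 236 · 81 · 9 · 3 ≡ 236 (mod 253).
Since 236 ≠ 1, base 4 is a Fermat witness: 253 is composite.

236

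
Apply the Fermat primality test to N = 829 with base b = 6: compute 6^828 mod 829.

1

6^1 ≡ 6 (mod 829)
6^2 ≡ 6^2 = 36 ≡ 36 (mod 829)
6^4 ≡ 36^2 = 1296 ≡ 467 (mod 829)
6^8 ≡ 467^2 = 218089 ≡ 62 (mod 829)
6^16 ≡ 62^2 = 3844 ≡ 528 (mod 829)
6^32 ≡ 528^2 = 278784 ≡ 240 (mod 829)
6^64 ≡ 240^2 = 57600 ≡ 399 (mod 829)
6^128 ≡ 399^2 = 159201 ≡ 33 (mod 829)
6^256 ≡ 33^2 = 1089 ≡ 260 (mod 829)
6^512 ≡ 260^2 = 67600 ≡ 451 (mod 829)
828 = 512 + 256 + 32 + 16 + 8 + 4 in binary powers of 2.
So 6^828 ≡ 451 · 260 · 240 · 528 · 62 · 467 ≡ 1 (mod 829).
Since the result is 1, base 6 gives no evidence that 829 is composite.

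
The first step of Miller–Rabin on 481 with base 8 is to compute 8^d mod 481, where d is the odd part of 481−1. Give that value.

481 − 1 = 480 = 2^5 · 15, so d = 15.
8^1 ≡ 8 (mod 481)
8^2 ≡ 8^2 = 64 ≡ 64 (mod 481)
8^4 ≡ 64^2 = 4096 ≡ 248 (mod 481)
8^8 ≡ 248^2 = 61504 ≡ 417 (mod 481)
15 = 8 + 4 + 2 + 1 in binary powers of 2.
So 8^15 ≡ 417 · 248 · 64 · 8 ≡ 31 (mod 481).
Squaring chain: 31 → 480 → 1 → 1 → 1; reaches −1, so base 8 does not prove 481 composite.

31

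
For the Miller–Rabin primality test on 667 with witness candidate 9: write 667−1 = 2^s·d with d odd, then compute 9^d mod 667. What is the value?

660

667 − 1 = 666 = 2^1 · 333, so d = 333.
9^1 ≡ 9 (mod 667)
9^2 ≡ 9^2 = 81 ≡ 81 (mod 667)
9^4 ≡ 81^2 = 6561 ≡ 558 (mod 667)
9^8 ≡ 558^2 = 311364 ≡ 542 (mod 667)
9^16 ≡ 542^2 = 293764 ≡ 284 (mod 667)
9^32 ≡ 284^2 = 80656 ≡ 616 (mod 667)
9^64 ≡ 616^2 = 379456 ≡ 600 (mod 667)
9^128 ≡ 600^2 = 360000 ≡ 487 (mod 667)
9^256 ≡ 487^2 = 237169 ≡ 384 (mod 667)
333 = 256 + 64 + 8 + 4 + 1 in binary powers of 2.
So 9^333 ≡ 384 · 600 · 542 · 558 · 9 ≡ 660 (mod 667).
Squaring chain: 660; never reaches −1, so base 9 is a Miller–Rabin witness that 667 is composite.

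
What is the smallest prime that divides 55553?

73

55553 is odd.
Digit sum 23, not divisible by 3.
Ends in 3: not divisible by 5.
7: 55553 = 7·7936 + 1
11: 55553 = 11·5050 + 3
13: 55553 = 13·4273 + 4
17: 55553 = 17·3267 + 14
19: 55553 = 19·2923 + 16
23: 55553 = 23·2415 + 8
29: 55553 = 29·1915 + 18
31: 55553 = 31·1792 + 1
37: 55553 = 37·1501 + 16
41: 55553 = 41·1354 + 39
43: 55553 = 43·1291 + 40
47: 55553 = 47·1181 + 46
53: 55553 = 53·1048 + 9
59: 55553 = 59·941 + 34
61: 55553 = 61·910 + 43
67: 55553 = 67·829 + 10
71: 55553 = 71·782 + 31
73: 55553 = 73·761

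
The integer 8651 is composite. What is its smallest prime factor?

41

8651 is odd.
Digit sum 20, not divisible by 3.
Ends in 1: not divisible by 5.
7: 8651 = 7·1235 + 6
11: 8651 = 11·786 + 5
13: 8651 = 13·665 + 6
17: 8651 = 17·508 + 15
19: 8651 = 19·455 + 6
23: 8651 = 23·376 + 3
29: 8651 = 29·298 + 9
31: 8651 = 31·279 + 2
37: 8651 = 37·233 + 30
41: 8651 = 41·211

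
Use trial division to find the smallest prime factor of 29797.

29797 is odd.
Digit sum 34, not divisible by 3.
Ends in 7: not divisible by 5.
7: 29797 = 7·4256 + 5
11: 29797 = 11·2708 + 9
13: 29797 = 13·2292 + 1
17: 29797 = 17·1752 + 13
19: 29797 = 19·1568 + 5
23: 29797 = 23·1295 + 12
29: 29797 = 29·1027 + 14
31: 29797 = 31·961 + 6
37: 29797 = 37·805 + 12
41: 29797 = 41·726 + 31
43: 29797 = 43·692 + 41
47: 29797 = 47·633 + 46
53: 29797 = 53·562 + 11
59: 29797 = 59·505 + 2
61: 29797 = 61·488 + 29
67: 29797 = 67·444 + 49
71: 29797 = 71·419 + 48
73: 29797 = 73·408 + 13
79: 29797 = 79·377 + 14
83: 29797 = 83·359

83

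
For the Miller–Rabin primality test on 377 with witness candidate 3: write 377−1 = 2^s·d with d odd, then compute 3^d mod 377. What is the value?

377 − 1 = 376 = 2^3 · 47, so d = 47.
3^1 ≡ 3 (mod 377)
3^2 ≡ 3^2 = 9 ≡ 9 (mod 377)
3^4 ≡ 9^2 = 81 ≡ 81 (mod 377)
3^8 ≡ 81^2 = 6561 ≡ 152 (mod 377)
3^16 ≡ 152^2 = 23104 ≡ 107 (mod 377)
3^32 ≡ 107^2 = 11449 ≡ 139 (mod 377)
47 = 32 + 8 + 4 + 2 + 1 in binary powers of 2.
So 3^47 ≡ 139 · 152 · 81 · 9 · 3 ≡ 308 (mod 377).
Squaring chain: 308 → 237 → 373; never reaches −1, so base 3 is a Miller–Rabin witness that 377 is composite.

308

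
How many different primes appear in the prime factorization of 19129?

3

19129 = 11 · 1739
1739 = 37 · 47
19129 = 11 · 37 · 47, which has 3 distinct prime factors.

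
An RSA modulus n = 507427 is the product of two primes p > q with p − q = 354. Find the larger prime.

911

Since p = q + 354, we have 507427 = q(q + 354), so q² + 354q − 507427 = 0.
Discriminant: 354² + 4·507427 = 125316 + 2029708 = 2155024; √2155024 = 1468.
q = (−354 + 1468)/2 = 557, and p = q + 354 = 911.
Check: 557 · 911 = 507427.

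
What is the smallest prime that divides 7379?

47

7379 is odd.
Digit sum 26, not divisible by 3.
Ends in 9: not divisible by 5.
7: 7379 = 7·1054 + 1
11: 7379 = 11·670 + 9
13: 7379 = 13·567 + 8
17: 7379 = 17·434 + 1
19: 7379 = 19·388 + 7
23: 7379 = 23·320 + 19
29: 7379 = 29·254 + 13
31: 7379 = 31·238 + 1
37: 7379 = 37·199 + 16
41: 7379 = 41·179 + 40
43: 7379 = 43·171 + 26
47: 7379 = 47·157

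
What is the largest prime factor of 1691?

89

1691 = 19 · 89
89 is prime.
So 1691 = 19 · 89; the largest prime factor is 89.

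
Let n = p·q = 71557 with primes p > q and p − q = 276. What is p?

Since p = q + 276, we have 71557 = q(q + 276), so q² + 276q − 71557 = 0.
Discriminant: 276² + 4·71557 = 76176 + 286228 = 362404; √362404 = 602.
q = (−276 + 602)/2 = 163, and p = q + 276 = 439.
Check: 163 · 439 = 71557.

439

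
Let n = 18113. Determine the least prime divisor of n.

18113 is odd.
Digit sum 14, not divisible by 3.
Ends in 3: not divisible by 5.
7: 18113 = 7·2587 + 4
11: 18113 = 11·1646 + 7
13: 18113 = 13·1393 + 4
17: 18113 = 17·1065 + 8
19: 18113 = 19·953 + 6
23: 18113 = 23·787 + 12
29: 18113 = 29·624 + 17
31: 18113 = 31·584 + 9
37: 18113 = 37·489 + 20
41: 18113 = 41·441 + 32
43: 18113 = 43·421 + 10
47: 18113 = 47·385 + 18
53: 18113 = 53·341 + 40
59: 18113 = 59·307

59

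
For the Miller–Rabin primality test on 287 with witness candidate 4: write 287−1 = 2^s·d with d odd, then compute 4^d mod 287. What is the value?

23

287 − 1 = 286 = 2^1 · 143, so d = 143.
4^1 ≡ 4 (mod 287)
4^2 ≡ 4^2 = 16 ≡ 16 (mod 287)
4^4 ≡ 16^2 = 256 ≡ 256 (mod 287)
4^8 ≡ 256^2 = 65536 ≡ 100 (mod 287)
4^16 ≡ 100^2 = 10000 ≡ 242 (mod 287)
4^32 ≡ 242^2 = 58564 ≡ 16 (mod 287)
4^64 ≡ 16^2 = 256 ≡ 256 (mod 287)
4^128 ≡ 256^2 = 65536 ≡ 100 (mod 287)
143 = 128 + 8 + 4 + 2 + 1 in binary powers of 2.
So 4^143 ≡ 100 · 100 · 256 · 16 · 4 ≡ 23 (mod 287).
Squaring chain: 23; never reaches −1, so base 4 is a Miller–Rabin witness that 287 is composite.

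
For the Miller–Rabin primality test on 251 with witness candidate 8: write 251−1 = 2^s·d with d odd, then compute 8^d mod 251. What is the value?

250

251 − 1 = 250 = 2^1 · 125, so d = 125.
8^1 ≡ 8 (mod 251)
8^2 ≡ 8^2 = 64 ≡ 64 (mod 251)
8^4 ≡ 64^2 = 4096 ≡ 80 (mod 251)
8^8 ≡ 80^2 = 6400 ≡ 125 (mod 251)
8^16 ≡ 125^2 = 15625 ≡ 63 (mod 251)
8^32 ≡ 63^2 = 3969 ≡ 204 (mod 251)
8^64 ≡ 204^2 = 41616 ≡ 201 (mod 251)
125 = 64 + 32 + 16 + 8 + 4 + 1 in binary powers of 2.
So 8^125 ≡ 201 · 204 · 63 · 125 · 80 · 8 ≡ 250 (mod 251).
Since 8^d ≡ 250 (mod 251), base 8 does not prove 251 composite.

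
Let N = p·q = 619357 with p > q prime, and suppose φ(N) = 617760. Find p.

φ(n) = (p−1)(q−1) = n − (p+q) + 1, so p + q = 619357 − 617760 + 1 = 1598.
p and q are the roots of t² − 1598t + 619357 = 0.
Discriminant: 1598² − 4·619357 = 2553604 − 2477428 = 76176; √76176 = 276.
q = (1598 − 276)/2 = 661, p = (1598 + 276)/2 = 937.
Check: 661 · 937 = 619357.

937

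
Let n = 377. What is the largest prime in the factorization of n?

377 = 13 · 29
29 is prime.
So 377 = 13 · 29; the largest prime factor is 29.

29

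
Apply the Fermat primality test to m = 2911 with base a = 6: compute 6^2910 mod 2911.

6^1 ≡ 6 (mod 2911)
6^2 ≡ 6^2 = 36 ≡ 36 (mod 2911)
6^4 ≡ 36^2 = 1296 ≡ 1296 (mod 2911)
6^8 ≡ 1296^2 = 1679616 ≡ 2880 (mod 2911)
6^16 ≡ 2880^2 = 8294400 ≡ 961 (mod 2911)
6^32 ≡ 961^2 = 923521 ≡ 734 (mod 2911)
6^64 ≡ 734^2 = 538756 ≡ 221 (mod 2911)
6^128 ≡ 221^2 = 48841 ≡ 2265 (mod 2911)
6^256 ≡ 2265^2 = 5130225 ≡ 1043 (mod 2911)
6^512 ≡ 1043^2 = 1087849 ≡ 2046 (mod 2911)
6^1024 ≡ 2046^2 = 4186116 ≡ 98 (mod 2911)
6^2048 ≡ 98^2 = 9604 ≡ 871 (mod 2911)
2910 = 2048 + 512 + 256 + 64 + 16 + 8 + 4 + 2 in binary powers of 2.
So 6^2910 ≡ 871 · 2046 · 1043 · 221 · 961 · 2880 · 1296 · 36 ≡ 747 (mod 2911).
Since 747 ≠ 1, base 6 is a Fermat witness: 2911 is composite.

747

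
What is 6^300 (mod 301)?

6^1 ≡ 6 (mod 301)
6^2 ≡ 6^2 = 36 ≡ 36 (mod 301)
6^4 ≡ 36^2 = 1296 ≡ 92 (mod 301)
6^8 ≡ 92^2 = 8464 ≡ 36 (mod 301)
6^16 ≡ 36^2 = 1296 ≡ 92 (mod 301)
6^32 ≡ 92^2 = 8464 ≡ 36 (mod 301)
6^64 ≡ 36^2 = 1296 ≡ 92 (mod 301)
6^128 ≡ 92^2 = 8464 ≡ 36 (mod 301)
6^256 ≡ 36^2 = 1296 ≡ 92 (mod 301)
300 = 256 + 32 + 8 + 4 in binary powers of 2.
So 6^300 ≡ 92 · 36 · 36 · 92 ≡ 1 (mod 301).
Since the result is 1, base 6 gives no evidence that 301 is composite.

1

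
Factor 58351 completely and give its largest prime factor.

59

58351 = 23 · 2537
2537 = 43 · 59
59 is prime.
So 58351 = 23 · 43 · 59; the largest prime factor is 59.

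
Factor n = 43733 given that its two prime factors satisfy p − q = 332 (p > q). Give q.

101

Since p = q + 332, we have 43733 = q(q + 332), so q² + 332q − 43733 = 0.
Discriminant: 332² + 4·43733 = 110224 + 174932 = 285156; √285156 = 534.
q = (−332 + 534)/2 = 101, and p = q + 332 = 433.
Check: 101 · 433 = 43733.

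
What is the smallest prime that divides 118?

2

118 is even: 2 divides it.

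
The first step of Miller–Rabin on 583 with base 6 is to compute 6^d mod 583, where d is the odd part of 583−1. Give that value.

583 − 1 = 582 = 2^1 · 291, so d = 291.
6^1 ≡ 6 (mod 583)
6^2 ≡ 6^2 = 36 ≡ 36 (mod 583)
6^4 ≡ 36^2 = 1296 ≡ 130 (mod 583)
6^8 ≡ 130^2 = 16900 ≡ 576 (mod 583)
6^16 ≡ 576^2 = 331776 ≡ 49 (mod 583)
6^32 ≡ 49^2 = 2401 ≡ 69 (mod 583)
6^64 ≡ 69^2 = 4761 ≡ 97 (mod 583)
6^128 ≡ 97^2 = 9409 ≡ 81 (mod 583)
6^256 ≡ 81^2 = 6561 ≡ 148 (mod 583)
291 = 256 + 32 + 2 + 1 in binary powers of 2.
So 6^291 ≡ 148 · 69 · 36 · 6 ≡ 303 (mod 583).
Squaring chain: 303; never reaches −1, so base 6 is a Miller–Rabin witness that 583 is composite.

303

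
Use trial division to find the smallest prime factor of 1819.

17

1819 is odd.
Digit sum 19, not divisible by 3.
Ends in 9: not divisible by 5.
7: 1819 = 7·259 + 6
11: 1819 = 11·165 + 4
13: 1819 = 13·139 + 12
17: 1819 = 17·107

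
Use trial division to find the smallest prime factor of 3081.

3

3081 is odd.
Digit sum 12, divisible by 3.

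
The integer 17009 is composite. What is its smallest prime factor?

73

17009 is odd.
Digit sum 17, not divisible by 3.
Ends in 9: not divisible by 5.
7: 17009 = 7·2429 + 6
11: 17009 = 11·1546 + 3
13: 17009 = 13·1308 + 5
17: 17009 = 17·1000 + 9
19: 17009 = 19·895 + 4
23: 17009 = 23·739 + 12
29: 17009 = 29·586 + 15
31: 17009 = 31·548 + 21
37: 17009 = 37·459 + 26
41: 17009 = 41·414 + 35
43: 17009 = 43·395 + 24
47: 17009 = 47·361 + 42
53: 17009 = 53·320 + 49
59: 17009 = 59·288 + 17
61: 17009 = 61·278 + 51
67: 17009 = 67·253 + 58
71: 17009 = 71·239 + 40
73: 17009 = 73·233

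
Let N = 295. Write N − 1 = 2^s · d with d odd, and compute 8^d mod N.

172

295 − 1 = 294 = 2^1 · 147, so d = 147.
8^1 ≡ 8 (mod 295)
8^2 ≡ 8^2 = 64 ≡ 64 (mod 295)
8^4 ≡ 64^2 = 4096 ≡ 261 (mod 295)
8^8 ≡ 261^2 = 68121 ≡ 271 (mod 295)
8^16 ≡ 271^2 = 73441 ≡ 281 (mod 295)
8^32 ≡ 281^2 = 78961 ≡ 196 (mod 295)
8^64 ≡ 196^2 = 38416 ≡ 66 (mod 295)
8^128 ≡ 66^2 = 4356 ≡ 226 (mod 295)
147 = 128 + 16 + 2 + 1 in binary powers of 2.
So 8^147 ≡ 226 · 281 · 64 · 8 ≡ 172 (mod 295).
Squaring chain: 172; never reaches −1, so base 8 is a Miller–Rabin witness that 295 is composite.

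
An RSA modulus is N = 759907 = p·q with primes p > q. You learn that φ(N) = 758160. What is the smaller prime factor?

φ(n) = (p−1)(q−1) = n − (p+q) + 1, so p + q = 759907 − 758160 + 1 = 1748.
p and q are the roots of t² − 1748t + 759907 = 0.
Discriminant: 1748² − 4·759907 = 3055504 − 3039628 = 15876; √15876 = 126.
q = (1748 − 126)/2 = 811, p = (1748 + 126)/2 = 937.
Check: 811 · 937 = 759907.

811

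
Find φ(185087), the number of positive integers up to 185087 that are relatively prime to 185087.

156672

Factor: 185087 = 7 · 137 · 193.
φ(185087) = (7−1) · (137−1) · (193−1) = 6 · 136 · 192 = 156672.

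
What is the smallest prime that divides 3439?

3439 is odd.
Digit sum 19, not divisible by 3.
Ends in 9: not divisible by 5.
7: 3439 = 7·491 + 2
11: 3439 = 11·312 + 7
13: 3439 = 13·264 + 7
17: 3439 = 17·202 + 5
19: 3439 = 19·181

19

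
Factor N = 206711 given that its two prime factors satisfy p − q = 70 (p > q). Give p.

Since p = q + 70, we have 206711 = q(q + 70), so q² + 70q − 206711 = 0.
Discriminant: 70² + 4·206711 = 4900 + 826844 = 831744; √831744 = 912.
q = (−70 + 912)/2 = 421, and p = q + 70 = 491.
Check: 421 · 491 = 206711.

491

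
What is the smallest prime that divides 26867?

26867 is odd.
Digit sum 29, not divisible by 3.
Ends in 7: not divisible by 5.
7: 26867 = 7·3838 + 1
11: 26867 = 11·2442 + 5
13: 26867 = 13·2066 + 9
17: 26867 = 17·1580 + 7
19: 26867 = 19·1414 + 1
23: 26867 = 23·1168 + 3
29: 26867 = 29·926 + 13
31: 26867 = 31·866 + 21
37: 26867 = 37·726 + 5
41: 26867 = 41·655 + 12
43: 26867 = 43·624 + 35
47: 26867 = 47·571 + 30
53: 26867 = 53·506 + 49
59: 26867 = 59·455 + 22
61: 26867 = 61·440 + 27
67: 26867 = 67·401

67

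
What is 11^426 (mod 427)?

365

11^1 ≡ 11 (mod 427)
11^2 ≡ 11^2 = 121 ≡ 121 (mod 427)
11^4 ≡ 121^2 = 14641 ≡ 123 (mod 427)
11^8 ≡ 123^2 = 15129 ≡ 184 (mod 427)
11^16 ≡ 184^2 = 33856 ≡ 123 (mod 427)
11^32 ≡ 123^2 = 15129 ≡ 184 (mod 427)
11^64 ≡ 184^2 = 33856 ≡ 123 (mod 427)
11^128 ≡ 123^2 = 15129 ≡ 184 (mod 427)
11^256 ≡ 184^2 = 33856 ≡ 123 (mod 427)
426 = 256 + 128 + 32 + 8 + 2 in binary powers of 2.
So 11^426 ≡ 123 · 184 · 184 · 184 · 121 ≡ 365 (mod 427).
Since 365 ≠ 1, base 11 is a Fermat witness: 427 is composite.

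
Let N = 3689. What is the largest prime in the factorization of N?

3689 = 7 · 527
527 = 17 · 31
31 is prime.
So 3689 = 7 · 17 · 31; the largest prime factor is 31.

31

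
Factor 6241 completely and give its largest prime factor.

79

6241 = 79 · 79
79 = 79 · 1
So 6241 = 79^2; the largest prime factor is 79.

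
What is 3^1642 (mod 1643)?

3^1 ≡ 3 (mod 1643)
3^2 ≡ 3^2 = 9 ≡ 9 (mod 1643)
3^4 ≡ 9^2 = 81 ≡ 81 (mod 1643)
3^8 ≡ 81^2 = 6561 ≡ 1632 (mod 1643)
3^16 ≡ 1632^2 = 2663424 ≡ 121 (mod 1643)
3^32 ≡ 121^2 = 14641 ≡ 1497 (mod 1643)
3^64 ≡ 1497^2 = 2241009 ≡ 1600 (mod 1643)
3^128 ≡ 1600^2 = 2560000 ≡ 206 (mod 1643)
3^256 ≡ 206^2 = 42436 ≡ 1361 (mod 1643)
3^512 ≡ 1361^2 = 1852321 ≡ 660 (mod 1643)
3^1024 ≡ 660^2 = 435600 ≡ 205 (mod 1643)
1642 = 1024 + 512 + 64 + 32 + 8 + 2 in binary powers of 2.
So 3^1642 ≡ 205 · 660 · 1600 · 1497 · 1632 · 9 ≡ 820 (mod 1643).
Since 820 ≠ 1, base 3 is a Fermat witness: 1643 is composite.

820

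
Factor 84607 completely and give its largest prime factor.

84607 = 19 · 4453
4453 = 61 · 73
73 is prime.
So 84607 = 19 · 61 · 73; the largest prime factor is 73.

73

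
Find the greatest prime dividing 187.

187 = 11 · 17
17 is prime.
So 187 = 11 · 17; the largest prime factor is 17.

17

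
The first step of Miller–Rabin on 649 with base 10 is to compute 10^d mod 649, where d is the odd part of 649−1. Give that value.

131

649 − 1 = 648 = 2^3 · 81, so d = 81.
10^1 ≡ 10 (mod 649)
10^2 ≡ 10^2 = 100 ≡ 100 (mod 649)
10^4 ≡ 100^2 = 10000 ≡ 265 (mod 649)
10^8 ≡ 265^2 = 70225 ≡ 133 (mod 649)
10^16 ≡ 133^2 = 17689 ≡ 166 (mod 649)
10^32 ≡ 166^2 = 27556 ≡ 298 (mod 649)
10^64 ≡ 298^2 = 88804 ≡ 540 (mod 649)
81 = 64 + 16 + 1 in binary powers of 2.
So 10^81 ≡ 540 · 166 · 10 ≡ 131 (mod 649).
Squaring chain: 131 → 287 → 595; never reaches −1, so base 10 is a Miller–Rabin witness that 649 is composite.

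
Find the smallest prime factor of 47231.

47231 is odd.
Digit sum 17, not divisible by 3.
Ends in 1: not divisible by 5.
7: 47231 = 7·6747 + 2
11: 47231 = 11·4293 + 8
13: 47231 = 13·3633 + 2
17: 47231 = 17·2778 + 5
19: 47231 = 19·2485 + 16
23: 47231 = 23·2053 + 12
29: 47231 = 29·1628 + 19
31: 47231 = 31·1523 + 18
37: 47231 = 37·1276 + 19
41: 47231 = 41·1151 + 40
43: 47231 = 43·1098 + 17
47: 47231 = 47·1004 + 43
53: 47231 = 53·891 + 8
59: 47231 = 59·800 + 31
61: 47231 = 61·774 + 17
67: 47231 = 67·704 + 63
71: 47231 = 71·665 + 16
73: 47231 = 73·647

73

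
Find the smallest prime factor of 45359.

67

45359 is odd.
Digit sum 26, not divisible by 3.
Ends in 9: not divisible by 5.
7: 45359 = 7·6479 + 6
11: 45359 = 11·4123 + 6
13: 45359 = 13·3489 + 2
17: 45359 = 17·2668 + 3
19: 45359 = 19·2387 + 6
23: 45359 = 23·1972 + 3
29: 45359 = 29·1564 + 3
31: 45359 = 31·1463 + 6
37: 45359 = 37·1225 + 34
41: 45359 = 41·1106 + 13
43: 45359 = 43·1054 + 37
47: 45359 = 47·965 + 4
53: 45359 = 53·855 + 44
59: 45359 = 59·768 + 47
61: 45359 = 61·743 + 36
67: 45359 = 67·677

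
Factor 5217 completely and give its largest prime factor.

5217 = 3 · 1739
1739 = 37 · 47
47 is prime.
So 5217 = 3 · 37 · 47; the largest prime factor is 47.

47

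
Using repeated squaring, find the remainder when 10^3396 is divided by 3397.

10^1 ≡ 10 (mod 3397)
10^2 ≡ 10^2 = 100 ≡ 100 (mod 3397)
10^4 ≡ 100^2 = 10000 ≡ 3206 (mod 3397)
10^8 ≡ 3206^2 = 10278436 ≡ 2511 (mod 3397)
10^16 ≡ 2511^2 = 6305121 ≡ 289 (mod 3397)
10^32 ≡ 289^2 = 83521 ≡ 1993 (mod 3397)
10^64 ≡ 1993^2 = 3972049 ≡ 956 (mod 3397)
10^128 ≡ 956^2 = 913936 ≡ 143 (mod 3397)
10^256 ≡ 143^2 = 20449 ≡ 67 (mod 3397)
10^512 ≡ 67^2 = 4489 ≡ 1092 (mod 3397)
10^1024 ≡ 1092^2 = 1192464 ≡ 117 (mod 3397)
10^2048 ≡ 117^2 = 13689 ≡ 101 (mod 3397)
3396 = 2048 + 1024 + 256 + 64 + 4 in binary powers of 2.
So 10^3396 ≡ 101 · 117 · 67 · 956 · 3206 ≡ 3370 (mod 3397).
Since 3370 ≠ 1, base 10 is a Fermat witness: 3397 is composite.

3370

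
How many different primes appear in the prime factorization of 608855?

5

608855 = 5 · 121771
121771 = 13 · 9367
9367 = 17 · 551
551 = 19 · 29
608855 = 5 · 13 · 17 · 19 · 29, which has 5 distinct prime factors.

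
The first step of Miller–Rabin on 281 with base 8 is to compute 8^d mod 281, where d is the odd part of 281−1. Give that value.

280

281 − 1 = 280 = 2^3 · 35, so d = 35.
8^1 ≡ 8 (mod 281)
8^2 ≡ 8^2 = 64 ≡ 64 (mod 281)
8^4 ≡ 64^2 = 4096 ≡ 162 (mod 281)
8^8 ≡ 162^2 = 26244 ≡ 111 (mod 281)
8^16 ≡ 111^2 = 12321 ≡ 238 (mod 281)
8^32 ≡ 238^2 = 56644 ≡ 163 (mod 281)
35 = 32 + 2 + 1 in binary powers of 2.
So 8^35 ≡ 163 · 64 · 8 ≡ 280 (mod 281).
Since 8^d ≡ 280 (mod 281), base 8 does not prove 281 composite.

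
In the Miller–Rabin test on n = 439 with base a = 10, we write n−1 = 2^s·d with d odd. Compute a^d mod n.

1

439 − 1 = 438 = 2^1 · 219, so d = 219.
10^1 ≡ 10 (mod 439)
10^2 ≡ 10^2 = 100 ≡ 100 (mod 439)
10^4 ≡ 100^2 = 10000 ≡ 342 (mod 439)
10^8 ≡ 342^2 = 116964 ≡ 190 (mod 439)
10^16 ≡ 190^2 = 36100 ≡ 102 (mod 439)
10^32 ≡ 102^2 = 10404 ≡ 307 (mod 439)
10^64 ≡ 307^2 = 94249 ≡ 303 (mod 439)
10^128 ≡ 303^2 = 91809 ≡ 58 (mod 439)
219 = 128 + 64 + 16 + 8 + 2 + 1 in binary powers of 2.
So 10^219 ≡ 58 · 303 · 102 · 190 · 100 · 10 ≡ 1 (mod 439).
Since 10^d ≡ 1 (mod 439), base 10 does not prove 439 composite.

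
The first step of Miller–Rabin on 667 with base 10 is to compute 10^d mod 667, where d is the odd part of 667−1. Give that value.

172

667 − 1 = 666 = 2^1 · 333, so d = 333.
10^1 ≡ 10 (mod 667)
10^2 ≡ 10^2 = 100 ≡ 100 (mod 667)
10^4 ≡ 100^2 = 10000 ≡ 662 (mod 667)
10^8 ≡ 662^2 = 438244 ≡ 25 (mod 667)
10^16 ≡ 25^2 = 625 ≡ 625 (mod 667)
10^32 ≡ 625^2 = 390625 ≡ 430 (mod 667)
10^64 ≡ 430^2 = 184900 ≡ 141 (mod 667)
10^128 ≡ 141^2 = 19881 ≡ 538 (mod 667)
10^256 ≡ 538^2 = 289444 ≡ 633 (mod 667)
333 = 256 + 64 + 8 + 4 + 1 in binary powers of 2.
So 10^333 ≡ 633 · 141 · 25 · 662 · 10 ≡ 172 (mod 667).
Squaring chain: 172; never reaches −1, so base 10 is a Miller–Rabin witness that 667 is composite.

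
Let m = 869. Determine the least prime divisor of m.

11

869 is odd.
Digit sum 23, not divisible by 3.
Ends in 9: not divisible by 5.
7: 869 = 7·124 + 1
11: 869 = 11·79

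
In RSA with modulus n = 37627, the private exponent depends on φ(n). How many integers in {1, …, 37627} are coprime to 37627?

Factor: 37627 = 191 · 197.
φ(37627) = (191−1) · (197−1) = 190 · 196 = 37240.

37240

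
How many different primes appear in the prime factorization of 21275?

21275 = 5^2 · 851
851 = 23 · 37
21275 = 5^2 · 23 · 37, which has 3 distinct prime factors.

3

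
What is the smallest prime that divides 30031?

30031 is odd.
Digit sum 7, not divisible by 3.
Ends in 1: not divisible by 5.
7: 30031 = 7·4290 + 1
11: 30031 = 11·2730 + 1
13: 30031 = 13·2310 + 1
17: 30031 = 17·1766 + 9
19: 30031 = 19·1580 + 11
23: 30031 = 23·1305 + 16
29: 30031 = 29·1035 + 16
31: 30031 = 31·968 + 23
37: 30031 = 37·811 + 24
41: 30031 = 41·732 + 19
43: 30031 = 43·698 + 17
47: 30031 = 47·638 + 45
53: 30031 = 53·566 + 33
59: 30031 = 59·509

59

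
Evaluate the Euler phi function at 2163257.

2109744

Factor: 2163257 = 79 · 139 · 197.
φ(2163257) = (79−1) · (139−1) · (197−1) = 78 · 138 · 196 = 2109744.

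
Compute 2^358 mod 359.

1

2^1 ≡ 2 (mod 359)
2^2 ≡ 2^2 = 4 ≡ 4 (mod 359)
2^4 ≡ 4^2 = 16 ≡ 16 (mod 359)
2^8 ≡ 16^2 = 256 ≡ 256 (mod 359)
2^16 ≡ 256^2 = 65536 ≡ 198 (mod 359)
2^32 ≡ 198^2 = 39204 ≡ 73 (mod 359)
2^64 ≡ 73^2 = 5329 ≡ 303 (mod 359)
2^128 ≡ 303^2 = 91809 ≡ 264 (mod 359)
2^256 ≡ 264^2 = 69696 ≡ 50 (mod 359)
358 = 256 + 64 + 32 + 4 + 2 in binary powers of 2.
So 2^358 ≡ 50 · 303 · 73 · 16 · 4 ≡ 1 (mod 359).
Since the result is 1, base 2 gives no evidence that 359 is composite.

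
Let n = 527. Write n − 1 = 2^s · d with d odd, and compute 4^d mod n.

527 − 1 = 526 = 2^1 · 263, so d = 263.
4^1 ≡ 4 (mod 527)
4^2 ≡ 4^2 = 16 ≡ 16 (mod 527)
4^4 ≡ 16^2 = 256 ≡ 256 (mod 527)
4^8 ≡ 256^2 = 65536 ≡ 188 (mod 527)
4^16 ≡ 188^2 = 35344 ≡ 35 (mod 527)
4^32 ≡ 35^2 = 1225 ≡ 171 (mod 527)
4^64 ≡ 171^2 = 29241 ≡ 256 (mod 527)
4^128 ≡ 256^2 = 65536 ≡ 188 (mod 527)
4^256 ≡ 188^2 = 35344 ≡ 35 (mod 527)
263 = 256 + 4 + 2 + 1 in binary powers of 2.
So 4^263 ≡ 35 · 256 · 16 · 4 ≡ 64 (mod 527).
Squaring chain: 64; never reaches −1, so base 4 is a Miller–Rabin witness that 527 is composite.

64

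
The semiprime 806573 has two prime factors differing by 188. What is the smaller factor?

809

Since p = q + 188, we have 806573 = q(q + 188), so q² + 188q − 806573 = 0.
Discriminant: 188² + 4·806573 = 35344 + 3226292 = 3261636; √3261636 = 1806.
q = (−188 + 1806)/2 = 809, and p = q + 188 = 997.
Check: 809 · 997 = 806573.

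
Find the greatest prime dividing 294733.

294733 = 53 · 5561
5561 = 67 · 83
83 is prime.
So 294733 = 53 · 67 · 83; the largest prime factor is 83.

83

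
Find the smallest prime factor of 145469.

145469 is odd.
Digit sum 29, not divisible by 3.
Ends in 9: not divisible by 5.
7: 145469 = 7·20781 + 2
11: 145469 = 11·13224 + 5
13: 145469 = 13·11189 + 12
17: 145469 = 17·8557

17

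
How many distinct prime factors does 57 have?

57 = 3 · 19
57 = 3 · 19, which has 2 distinct prime factors.

2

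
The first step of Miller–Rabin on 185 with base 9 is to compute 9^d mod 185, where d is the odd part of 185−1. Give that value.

34

185 − 1 = 184 = 2^3 · 23, so d = 23.
9^1 ≡ 9 (mod 185)
9^2 ≡ 9^2 = 81 ≡ 81 (mod 185)
9^4 ≡ 81^2 = 6561 ≡ 86 (mod 185)
9^8 ≡ 86^2 = 7396 ≡ 181 (mod 185)
9^16 ≡ 181^2 = 32761 ≡ 16 (mod 185)
23 = 16 + 4 + 2 + 1 in binary powers of 2.
So 9^23 ≡ 16 · 86 · 81 · 9 ≡ 34 (mod 185).
Squaring chain: 34 → 46 → 81; never reaches −1, so base 9 is a Miller–Rabin witness that 185 is composite.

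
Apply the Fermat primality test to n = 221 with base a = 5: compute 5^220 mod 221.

157

5^1 ≡ 5 (mod 221)
5^2 ≡ 5^2 = 25 ≡ 25 (mod 221)
5^4 ≡ 25^2 = 625 ≡ 183 (mod 221)
5^8 ≡ 183^2 = 33489 ≡ 118 (mod 221)
5^16 ≡ 118^2 = 13924 ≡ 1 (mod 221)
5^32 ≡ 1^2 = 1 ≡ 1 (mod 221)
5^64 ≡ 1^2 = 1 ≡ 1 (mod 221)
5^128 ≡ 1^2 = 1 ≡ 1 (mod 221)
220 = 128 + 64 + 16 + 8 + 4 in binary powers of 2.
So 5^220 ≡ 1 · 1 · 1 · 118 · 183 ≡ 157 (mod 221).
Since 157 ≠ 1, base 5 is a Fermat witness: 221 is composite.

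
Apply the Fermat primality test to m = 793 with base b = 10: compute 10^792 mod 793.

729

10^1 ≡ 10 (mod 793)
10^2 ≡ 10^2 = 100 ≡ 100 (mod 793)
10^4 ≡ 100^2 = 10000 ≡ 484 (mod 793)
10^8 ≡ 484^2 = 234256 ≡ 321 (mod 793)
10^16 ≡ 321^2 = 103041 ≡ 744 (mod 793)
10^32 ≡ 744^2 = 553536 ≡ 22 (mod 793)
10^64 ≡ 22^2 = 484 ≡ 484 (mod 793)
10^128 ≡ 484^2 = 234256 ≡ 321 (mod 793)
10^256 ≡ 321^2 = 103041 ≡ 744 (mod 793)
10^512 ≡ 744^2 = 553536 ≡ 22 (mod 793)
792 = 512 + 256 + 16 + 8 in binary powers of 2.
So 10^792 ≡ 22 · 744 · 744 · 321 ≡ 729 (mod 793).
Since 729 ≠ 1, base 10 is a Fermat witness: 793 is composite.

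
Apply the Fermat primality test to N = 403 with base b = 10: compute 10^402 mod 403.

66

10^1 ≡ 10 (mod 403)
10^2 ≡ 10^2 = 100 ≡ 100 (mod 403)
10^4 ≡ 100^2 = 10000 ≡ 328 (mod 403)
10^8 ≡ 328^2 = 107584 ≡ 386 (mod 403)
10^16 ≡ 386^2 = 148996 ≡ 289 (mod 403)
10^32 ≡ 289^2 = 83521 ≡ 100 (mod 403)
10^64 ≡ 100^2 = 10000 ≡ 328 (mod 403)
10^128 ≡ 328^2 = 107584 ≡ 386 (mod 403)
10^256 ≡ 386^2 = 148996 ≡ 289 (mod 403)
402 = 256 + 128 + 16 + 2 in binary powers of 2.
So 10^402 ≡ 289 · 386 · 289 · 100 ≡ 66 (mod 403).
Since 66 ≠ 1, base 10 is a Fermat witness: 403 is composite.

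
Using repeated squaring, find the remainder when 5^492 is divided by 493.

344

5^1 ≡ 5 (mod 493)
5^2 ≡ 5^2 = 25 ≡ 25 (mod 493)
5^4 ≡ 25^2 = 625 ≡ 132 (mod 493)
5^8 ≡ 132^2 = 17424 ≡ 169 (mod 493)
5^16 ≡ 169^2 = 28561 ≡ 460 (mod 493)
5^32 ≡ 460^2 = 211600 ≡ 103 (mod 493)
5^64 ≡ 103^2 = 10609 ≡ 256 (mod 493)
5^128 ≡ 256^2 = 65536 ≡ 460 (mod 493)
5^256 ≡ 460^2 = 211600 ≡ 103 (mod 493)
492 = 256 + 128 + 64 + 32 + 8 + 4 in binary powers of 2.
So 5^492 ≡ 103 · 460 · 256 · 103 · 169 · 132 ≡ 344 (mod 493).
Since 344 ≠ 1, base 5 is a Fermat witness: 493 is composite.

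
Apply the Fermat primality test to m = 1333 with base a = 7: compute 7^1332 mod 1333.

7^1 ≡ 7 (mod 1333)
7^2 ≡ 7^2 = 49 ≡ 49 (mod 1333)
7^4 ≡ 49^2 = 2401 ≡ 1068 (mod 1333)
7^8 ≡ 1068^2 = 1140624 ≡ 909 (mod 1333)
7^16 ≡ 909^2 = 826281 ≡ 1154 (mod 1333)
7^32 ≡ 1154^2 = 1331716 ≡ 49 (mod 1333)
7^64 ≡ 49^2 = 2401 ≡ 1068 (mod 1333)
7^128 ≡ 1068^2 = 1140624 ≡ 909 (mod 1333)
7^256 ≡ 909^2 = 826281 ≡ 1154 (mod 1333)
7^512 ≡ 1154^2 = 1331716 ≡ 49 (mod 1333)
7^1024 ≡ 49^2 = 2401 ≡ 1068 (mod 1333)
1332 = 1024 + 256 + 32 + 16 + 4 in binary powers of 2.
So 7^1332 ≡ 1068 · 1154 · 49 · 1154 · 1068 ≡ 388 (mod 1333).
Since 388 ≠ 1, base 7 is a Fermat witness: 1333 is composite.

388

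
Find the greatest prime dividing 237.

237 = 3 · 79
79 is prime.
So 237 = 3 · 79; the largest prime factor is 79.

79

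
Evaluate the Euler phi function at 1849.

1806

Factor: 1849 = 43^2.
φ(1849) = 43^1·(43−1) = 1806.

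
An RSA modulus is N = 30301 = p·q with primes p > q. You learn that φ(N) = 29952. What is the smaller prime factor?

φ(n) = (p−1)(q−1) = n − (p+q) + 1, so p + q = 30301 − 29952 + 1 = 350.
p and q are the roots of t² − 350t + 30301 = 0.
Discriminant: 350² − 4·30301 = 122500 − 121204 = 1296; √1296 = 36.
q = (350 − 36)/2 = 157, p = (350 + 36)/2 = 193.
Check: 157 · 193 = 30301.

157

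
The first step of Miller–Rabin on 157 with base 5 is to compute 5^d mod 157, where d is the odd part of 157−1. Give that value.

129

157 − 1 = 156 = 2^2 · 39, so d = 39.
5^1 ≡ 5 (mod 157)
5^2 ≡ 5^2 = 25 ≡ 25 (mod 157)
5^4 ≡ 25^2 = 625 ≡ 154 (mod 157)
5^8 ≡ 154^2 = 23716 ≡ 9 (mod 157)
5^16 ≡ 9^2 = 81 ≡ 81 (mod 157)
5^32 ≡ 81^2 = 6561 ≡ 124 (mod 157)
39 = 32 + 4 + 2 + 1 in binary powers of 2.
So 5^39 ≡ 124 · 154 · 25 · 5 ≡ 129 (mod 157).
Squaring chain: 129 → 156; reaches −1, so base 5 does not prove 157 composite.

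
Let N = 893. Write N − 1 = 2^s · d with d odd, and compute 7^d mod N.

893 − 1 = 892 = 2^2 · 223, so d = 223.
7^1 ≡ 7 (mod 893)
7^2 ≡ 7^2 = 49 ≡ 49 (mod 893)
7^4 ≡ 49^2 = 2401 ≡ 615 (mod 893)
7^8 ≡ 615^2 = 378225 ≡ 486 (mod 893)
7^16 ≡ 486^2 = 236196 ≡ 444 (mod 893)
7^32 ≡ 444^2 = 197136 ≡ 676 (mod 893)
7^64 ≡ 676^2 = 456976 ≡ 653 (mod 893)
7^128 ≡ 653^2 = 426409 ≡ 448 (mod 893)
223 = 128 + 64 + 16 + 8 + 4 + 2 + 1 in binary powers of 2.
So 7^223 ≡ 448 · 653 · 444 · 486 · 615 · 49 · 7 ≡ 444 (mod 893).
Squaring chain: 444 → 676; never reaches −1, so base 7 is a Miller–Rabin witness that 893 is composite.

444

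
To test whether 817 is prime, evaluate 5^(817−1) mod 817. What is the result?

5^1 ≡ 5 (mod 817)
5^2 ≡ 5^2 = 25 ≡ 25 (mod 817)
5^4 ≡ 25^2 = 625 ≡ 625 (mod 817)
5^8 ≡ 625^2 = 390625 ≡ 99 (mod 817)
5^16 ≡ 99^2 = 9801 ≡ 814 (mod 817)
5^32 ≡ 814^2 = 662596 ≡ 9 (mod 817)
5^64 ≡ 9^2 = 81 ≡ 81 (mod 817)
5^128 ≡ 81^2 = 6561 ≡ 25 (mod 817)
5^256 ≡ 25^2 = 625 ≡ 625 (mod 817)
5^512 ≡ 625^2 = 390625 ≡ 99 (mod 817)
816 = 512 + 256 + 32 + 16 in binary powers of 2.
So 5^816 ≡ 99 · 625 · 9 · 814 ≡ 140 (mod 817).
Since 140 ≠ 1, base 5 is a Fermat witness: 817 is composite.

140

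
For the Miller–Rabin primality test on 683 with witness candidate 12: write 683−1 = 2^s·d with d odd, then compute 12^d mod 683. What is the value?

683 − 1 = 682 = 2^1 · 341, so d = 341.
12^1 ≡ 12 (mod 683)
12^2 ≡ 12^2 = 144 ≡ 144 (mod 683)
12^4 ≡ 144^2 = 20736 ≡ 246 (mod 683)
12^8 ≡ 246^2 = 60516 ≡ 412 (mod 683)
12^16 ≡ 412^2 = 169744 ≡ 360 (mod 683)
12^32 ≡ 360^2 = 129600 ≡ 513 (mod 683)
12^64 ≡ 513^2 = 263169 ≡ 214 (mod 683)
12^128 ≡ 214^2 = 45796 ≡ 35 (mod 683)
12^256 ≡ 35^2 = 1225 ≡ 542 (mod 683)
341 = 256 + 64 + 16 + 4 + 1 in binary powers of 2.
So 12^341 ≡ 542 · 214 · 360 · 246 · 12 ≡ 1 (mod 683).
Since 12^d ≡ 1 (mod 683), base 12 does not prove 683 composite.

1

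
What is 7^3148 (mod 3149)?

272

7^1 ≡ 7 (mod 3149)
7^2 ≡ 7^2 = 49 ≡ 49 (mod 3149)
7^4 ≡ 49^2 = 2401 ≡ 2401 (mod 3149)
7^8 ≡ 2401^2 = 5764801 ≡ 2131 (mod 3149)
7^16 ≡ 2131^2 = 4541161 ≡ 303 (mod 3149)
7^32 ≡ 303^2 = 91809 ≡ 488 (mod 3149)
7^64 ≡ 488^2 = 238144 ≡ 1969 (mod 3149)
7^128 ≡ 1969^2 = 3876961 ≡ 542 (mod 3149)
7^256 ≡ 542^2 = 293764 ≡ 907 (mod 3149)
7^512 ≡ 907^2 = 822649 ≡ 760 (mod 3149)
7^1024 ≡ 760^2 = 577600 ≡ 1333 (mod 3149)
7^2048 ≡ 1333^2 = 1776889 ≡ 853 (mod 3149)
3148 = 2048 + 1024 + 64 + 8 + 4 in binary powers of 2.
So 7^3148 ≡ 853 · 1333 · 1969 · 2131 · 2401 ≡ 272 (mod 3149).
Since 272 ≠ 1, base 7 is a Fermat witness: 3149 is composite.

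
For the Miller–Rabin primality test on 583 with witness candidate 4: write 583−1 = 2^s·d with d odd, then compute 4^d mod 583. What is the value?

70

583 − 1 = 582 = 2^1 · 291, so d = 291.
4^1 ≡ 4 (mod 583)
4^2 ≡ 4^2 = 16 ≡ 16 (mod 583)
4^4 ≡ 16^2 = 256 ≡ 256 (mod 583)
4^8 ≡ 256^2 = 65536 ≡ 240 (mod 583)
4^16 ≡ 240^2 = 57600 ≡ 466 (mod 583)
4^32 ≡ 466^2 = 217156 ≡ 280 (mod 583)
4^64 ≡ 280^2 = 78400 ≡ 278 (mod 583)
4^128 ≡ 278^2 = 77284 ≡ 328 (mod 583)
4^256 ≡ 328^2 = 107584 ≡ 312 (mod 583)
291 = 256 + 32 + 2 + 1 in binary powers of 2.
So 4^291 ≡ 312 · 280 · 16 · 4 ≡ 70 (mod 583).
Squaring chain: 70; never reaches −1, so base 4 is a Miller–Rabin witness that 583 is composite.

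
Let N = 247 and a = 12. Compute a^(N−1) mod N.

1

12^1 ≡ 12 (mod 247)
12^2 ≡ 12^2 = 144 ≡ 144 (mod 247)
12^4 ≡ 144^2 = 20736 ≡ 235 (mod 247)
12^8 ≡ 235^2 = 55225 ≡ 144 (mod 247)
12^16 ≡ 144^2 = 20736 ≡ 235 (mod 247)
12^32 ≡ 235^2 = 55225 ≡ 144 (mod 247)
12^64 ≡ 144^2 = 20736 ≡ 235 (mod 247)
12^128 ≡ 235^2 = 55225 ≡ 144 (mod 247)
246 = 128 + 64 + 32 + 16 + 4 + 2 in binary powers of 2.
So 12^246 ≡ 144 · 235 · 144 · 235 · 235 · 144 ≡ 1 (mod 247).
Since the result is 1, base 12 gives no evidence that 247 is composite.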